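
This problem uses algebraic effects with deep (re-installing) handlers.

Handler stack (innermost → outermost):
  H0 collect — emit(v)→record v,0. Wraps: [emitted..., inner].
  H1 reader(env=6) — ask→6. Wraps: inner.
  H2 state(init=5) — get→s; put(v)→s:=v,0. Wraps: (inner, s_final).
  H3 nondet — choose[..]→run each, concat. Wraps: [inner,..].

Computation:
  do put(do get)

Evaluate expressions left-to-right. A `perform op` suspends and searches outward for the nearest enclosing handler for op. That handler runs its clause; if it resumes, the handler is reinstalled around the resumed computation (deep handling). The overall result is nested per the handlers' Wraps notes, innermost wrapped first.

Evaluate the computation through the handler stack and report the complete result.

Evaluation trace:
get @ H2 ⇒ 5
put(5) @ H2 ⇒ s:=5
H0 returns [0]
H1 returns [0]
H2 returns ([0], 5)
H3 returns [([0], 5)]
= [([0], 5)]

Answer: [([0], 5)]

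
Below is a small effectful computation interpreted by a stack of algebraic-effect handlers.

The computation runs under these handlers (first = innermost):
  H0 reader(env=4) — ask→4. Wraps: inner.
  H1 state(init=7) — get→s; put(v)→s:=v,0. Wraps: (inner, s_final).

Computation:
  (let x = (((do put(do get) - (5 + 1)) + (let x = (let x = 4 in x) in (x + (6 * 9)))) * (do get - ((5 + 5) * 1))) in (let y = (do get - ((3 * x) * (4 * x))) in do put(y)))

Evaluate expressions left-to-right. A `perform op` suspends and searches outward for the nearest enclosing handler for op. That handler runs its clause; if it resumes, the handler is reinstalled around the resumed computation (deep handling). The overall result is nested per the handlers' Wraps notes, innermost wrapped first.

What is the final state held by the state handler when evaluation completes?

Answer: -292025

Evaluation trace:
get @ H1 ⇒ 7
put(7) @ H1 ⇒ s:=7
get @ H1 ⇒ 7
get @ H1 ⇒ 7
put(-292025) @ H1 ⇒ s:=-292025
H0 returns 0
H1 returns (0, -292025)
= (0, -292025)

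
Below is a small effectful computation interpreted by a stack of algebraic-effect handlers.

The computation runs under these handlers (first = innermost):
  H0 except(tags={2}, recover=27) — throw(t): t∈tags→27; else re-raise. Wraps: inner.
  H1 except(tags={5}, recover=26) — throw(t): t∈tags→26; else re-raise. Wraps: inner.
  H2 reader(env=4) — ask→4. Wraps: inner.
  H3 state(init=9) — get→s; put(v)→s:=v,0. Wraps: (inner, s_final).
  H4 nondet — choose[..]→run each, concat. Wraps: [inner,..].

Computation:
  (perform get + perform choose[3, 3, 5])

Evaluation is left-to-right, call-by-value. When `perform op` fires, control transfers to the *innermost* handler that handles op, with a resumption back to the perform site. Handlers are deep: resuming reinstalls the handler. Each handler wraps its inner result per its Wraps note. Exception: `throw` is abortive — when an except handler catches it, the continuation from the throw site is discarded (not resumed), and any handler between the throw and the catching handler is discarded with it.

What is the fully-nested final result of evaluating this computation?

Working:
get @ H3 ⇒ 9
choose[3, 3, 5] @ H4
  branch[0] choose=3:
    H0 returns 12
    H1 returns 12
    H2 returns 12
    H3 returns (12, 9)
    H4 returns [(12, 9)]
  branch[1] choose=3:
    H0 returns 12
    H1 returns 12
    H2 returns 12
    H3 returns (12, 9)
    H4 returns [(12, 9)]
  branch[2] choose=5:
    H0 returns 14
    H1 returns 14
    H2 returns 14
    H3 returns (14, 9)
    H4 returns [(14, 9)]
= [(12, 9), (12, 9), (14, 9)]

Answer: [(12, 9), (12, 9), (14, 9)]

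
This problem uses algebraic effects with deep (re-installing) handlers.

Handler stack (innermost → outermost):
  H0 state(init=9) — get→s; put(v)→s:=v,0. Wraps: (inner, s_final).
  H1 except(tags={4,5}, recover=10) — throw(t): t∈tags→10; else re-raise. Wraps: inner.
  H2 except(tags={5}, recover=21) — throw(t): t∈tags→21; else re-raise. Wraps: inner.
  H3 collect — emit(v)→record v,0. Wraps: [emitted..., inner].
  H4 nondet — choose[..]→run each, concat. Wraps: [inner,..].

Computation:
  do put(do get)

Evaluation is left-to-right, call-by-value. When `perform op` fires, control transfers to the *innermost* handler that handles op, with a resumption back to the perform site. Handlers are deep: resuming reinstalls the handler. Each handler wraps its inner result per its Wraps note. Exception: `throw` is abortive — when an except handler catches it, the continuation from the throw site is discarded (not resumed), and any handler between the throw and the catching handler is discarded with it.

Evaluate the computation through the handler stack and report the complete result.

Evaluation trace:
get @ H0 ⇒ 9
put(9) @ H0 ⇒ s:=9
H0 returns (0, 9)
H1 returns (0, 9)
H2 returns (0, 9)
H3 returns [(0, 9)]
H4 returns [[(0, 9)]]
= [[(0, 9)]]

Answer: [[(0, 9)]]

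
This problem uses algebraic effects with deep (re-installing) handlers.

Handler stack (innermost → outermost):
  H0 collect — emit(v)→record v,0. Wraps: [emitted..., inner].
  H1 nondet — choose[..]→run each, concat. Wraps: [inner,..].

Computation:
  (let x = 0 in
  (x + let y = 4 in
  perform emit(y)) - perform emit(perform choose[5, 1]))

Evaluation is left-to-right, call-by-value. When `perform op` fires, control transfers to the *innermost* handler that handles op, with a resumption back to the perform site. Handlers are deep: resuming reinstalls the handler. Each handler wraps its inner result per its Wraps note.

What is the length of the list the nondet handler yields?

Answer: 2

Working:
emit(4) @ H0 ⇒ out+=4
choose[5, 1] @ H1
  branch[0] choose=5:
    emit(5) @ H0 ⇒ out+=5
    H0 returns [4, 5, 0]
    H1 returns [[4, 5, 0]]
  branch[1] choose=1:
    emit(1) @ H0 ⇒ out+=1
    H0 returns [4, 1, 0]
    H1 returns [[4, 1, 0]]
= [[4, 5, 0], [4, 1, 0]]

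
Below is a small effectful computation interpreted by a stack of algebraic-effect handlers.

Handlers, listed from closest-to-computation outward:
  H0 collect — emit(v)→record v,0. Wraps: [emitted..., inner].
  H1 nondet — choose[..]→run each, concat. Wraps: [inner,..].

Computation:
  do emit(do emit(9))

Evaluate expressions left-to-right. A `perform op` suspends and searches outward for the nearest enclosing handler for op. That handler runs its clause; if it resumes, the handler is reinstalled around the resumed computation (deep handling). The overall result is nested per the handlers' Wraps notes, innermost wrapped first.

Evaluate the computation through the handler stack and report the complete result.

Answer: [[9, 0, 0]]

Working:
emit(9) @ H0 ⇒ out+=9
emit(0) @ H0 ⇒ out+=0
H0 returns [9, 0, 0]
H1 returns [[9, 0, 0]]
= [[9, 0, 0]]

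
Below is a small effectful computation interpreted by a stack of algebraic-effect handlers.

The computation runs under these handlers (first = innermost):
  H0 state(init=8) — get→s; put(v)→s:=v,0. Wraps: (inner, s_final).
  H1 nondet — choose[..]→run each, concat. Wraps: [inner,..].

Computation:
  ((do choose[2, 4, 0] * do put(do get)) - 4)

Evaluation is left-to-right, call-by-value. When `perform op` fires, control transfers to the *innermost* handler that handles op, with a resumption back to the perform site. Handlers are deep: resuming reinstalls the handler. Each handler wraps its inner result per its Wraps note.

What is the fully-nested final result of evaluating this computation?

Answer: [(-4, 8), (-4, 8), (-4, 8)]

Evaluation trace:
choose[2, 4, 0] @ H1
  branch[0] choose=2:
    get @ H0 ⇒ 8
    put(8) @ H0 ⇒ s:=8
    H0 returns (-4, 8)
    H1 returns [(-4, 8)]
  branch[1] choose=4:
    get @ H0 ⇒ 8
    put(8) @ H0 ⇒ s:=8
    H0 returns (-4, 8)
    H1 returns [(-4, 8)]
  branch[2] choose=0:
    get @ H0 ⇒ 8
    put(8) @ H0 ⇒ s:=8
    H0 returns (-4, 8)
    H1 returns [(-4, 8)]
= [(-4, 8), (-4, 8), (-4, 8)]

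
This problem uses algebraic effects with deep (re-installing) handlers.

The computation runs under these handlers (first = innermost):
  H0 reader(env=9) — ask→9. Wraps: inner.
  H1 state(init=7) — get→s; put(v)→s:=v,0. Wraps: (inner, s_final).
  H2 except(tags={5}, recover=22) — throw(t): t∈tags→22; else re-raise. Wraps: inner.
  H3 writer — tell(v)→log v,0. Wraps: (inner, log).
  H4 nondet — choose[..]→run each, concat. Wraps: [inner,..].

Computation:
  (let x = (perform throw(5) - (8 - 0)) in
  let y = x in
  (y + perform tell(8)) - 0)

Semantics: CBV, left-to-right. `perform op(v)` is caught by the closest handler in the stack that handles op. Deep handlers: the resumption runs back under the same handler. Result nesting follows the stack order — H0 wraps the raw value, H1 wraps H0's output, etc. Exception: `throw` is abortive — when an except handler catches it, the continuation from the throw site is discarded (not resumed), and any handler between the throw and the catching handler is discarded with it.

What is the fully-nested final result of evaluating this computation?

Step-by-step:
throw(5) @ H2 caught ⇒ 22
H3 returns (22, ())
H4 returns [(22, ())]
= [(22, ())]

Answer: [(22, ())]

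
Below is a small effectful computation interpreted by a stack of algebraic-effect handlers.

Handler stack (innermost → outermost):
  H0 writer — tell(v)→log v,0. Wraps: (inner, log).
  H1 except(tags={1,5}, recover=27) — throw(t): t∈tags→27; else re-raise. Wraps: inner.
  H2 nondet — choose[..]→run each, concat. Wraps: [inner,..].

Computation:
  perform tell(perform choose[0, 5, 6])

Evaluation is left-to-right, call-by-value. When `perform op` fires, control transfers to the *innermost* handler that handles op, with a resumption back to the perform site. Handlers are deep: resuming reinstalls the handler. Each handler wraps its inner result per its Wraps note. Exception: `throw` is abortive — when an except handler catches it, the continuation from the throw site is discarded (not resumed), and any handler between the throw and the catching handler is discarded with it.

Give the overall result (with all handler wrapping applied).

Evaluation trace:
choose[0, 5, 6] @ H2
  branch[0] choose=0:
    tell(0) @ H0 ⇒ log+=0
    H0 returns (0, (0))
    H1 returns (0, (0))
    H2 returns [(0, (0))]
  branch[1] choose=5:
    tell(5) @ H0 ⇒ log+=5
    H0 returns (0, (5))
    H1 returns (0, (5))
    H2 returns [(0, (5))]
  branch[2] choose=6:
    tell(6) @ H0 ⇒ log+=6
    H0 returns (0, (6))
    H1 returns (0, (6))
    H2 returns [(0, (6))]
= [(0, (0)), (0, (5)), (0, (6))]

Answer: [(0, (0)), (0, (5)), (0, (6))]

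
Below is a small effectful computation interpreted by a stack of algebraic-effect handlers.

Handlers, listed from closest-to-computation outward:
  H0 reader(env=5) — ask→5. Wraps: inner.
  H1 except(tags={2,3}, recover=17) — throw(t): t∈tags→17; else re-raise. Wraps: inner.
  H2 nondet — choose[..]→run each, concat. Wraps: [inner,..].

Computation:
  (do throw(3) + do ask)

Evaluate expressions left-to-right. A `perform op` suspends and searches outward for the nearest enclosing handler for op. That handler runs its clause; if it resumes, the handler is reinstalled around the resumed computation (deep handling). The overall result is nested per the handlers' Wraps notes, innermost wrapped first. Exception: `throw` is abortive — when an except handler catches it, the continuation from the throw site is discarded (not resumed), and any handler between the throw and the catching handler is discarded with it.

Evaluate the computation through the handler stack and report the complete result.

Working:
throw(3) @ H1 caught ⇒ 17
H2 returns [17]
= [17]

Answer: [17]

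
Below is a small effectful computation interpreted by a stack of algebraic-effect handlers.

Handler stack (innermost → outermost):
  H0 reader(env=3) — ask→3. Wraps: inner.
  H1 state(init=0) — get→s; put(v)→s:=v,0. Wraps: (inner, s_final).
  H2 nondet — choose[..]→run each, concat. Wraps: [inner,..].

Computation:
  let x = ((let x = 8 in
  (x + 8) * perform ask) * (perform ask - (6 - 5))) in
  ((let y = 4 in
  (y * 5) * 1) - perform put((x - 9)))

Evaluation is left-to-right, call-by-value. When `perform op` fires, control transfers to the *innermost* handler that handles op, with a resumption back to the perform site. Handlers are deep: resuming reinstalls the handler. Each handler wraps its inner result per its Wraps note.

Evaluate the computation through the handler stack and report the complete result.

Step-by-step:
ask @ H0 ⇒ 3
ask @ H0 ⇒ 3
put(87) @ H1 ⇒ s:=87
H0 returns 20
H1 returns (20, 87)
H2 returns [(20, 87)]
= [(20, 87)]

Answer: [(20, 87)]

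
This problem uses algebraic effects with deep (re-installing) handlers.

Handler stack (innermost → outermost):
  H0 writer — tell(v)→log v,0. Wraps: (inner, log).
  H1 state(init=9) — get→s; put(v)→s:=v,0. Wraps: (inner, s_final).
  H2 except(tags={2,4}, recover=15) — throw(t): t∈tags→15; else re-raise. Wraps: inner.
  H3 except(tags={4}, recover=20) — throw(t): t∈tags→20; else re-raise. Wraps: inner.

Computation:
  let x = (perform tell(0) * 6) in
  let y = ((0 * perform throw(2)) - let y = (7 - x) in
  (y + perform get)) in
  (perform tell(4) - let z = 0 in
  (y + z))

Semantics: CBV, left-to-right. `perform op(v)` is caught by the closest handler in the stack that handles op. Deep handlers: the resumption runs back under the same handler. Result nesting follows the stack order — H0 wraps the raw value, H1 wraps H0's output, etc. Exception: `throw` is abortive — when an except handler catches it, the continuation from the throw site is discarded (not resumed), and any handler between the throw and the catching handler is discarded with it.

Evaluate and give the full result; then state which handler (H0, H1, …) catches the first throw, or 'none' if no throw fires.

Answer: 15 ; first throw caught by: H2

Working:
tell(0) @ H0 ⇒ log+=0
throw(2) @ H2 caught ⇒ 15
H3 returns 15
= 15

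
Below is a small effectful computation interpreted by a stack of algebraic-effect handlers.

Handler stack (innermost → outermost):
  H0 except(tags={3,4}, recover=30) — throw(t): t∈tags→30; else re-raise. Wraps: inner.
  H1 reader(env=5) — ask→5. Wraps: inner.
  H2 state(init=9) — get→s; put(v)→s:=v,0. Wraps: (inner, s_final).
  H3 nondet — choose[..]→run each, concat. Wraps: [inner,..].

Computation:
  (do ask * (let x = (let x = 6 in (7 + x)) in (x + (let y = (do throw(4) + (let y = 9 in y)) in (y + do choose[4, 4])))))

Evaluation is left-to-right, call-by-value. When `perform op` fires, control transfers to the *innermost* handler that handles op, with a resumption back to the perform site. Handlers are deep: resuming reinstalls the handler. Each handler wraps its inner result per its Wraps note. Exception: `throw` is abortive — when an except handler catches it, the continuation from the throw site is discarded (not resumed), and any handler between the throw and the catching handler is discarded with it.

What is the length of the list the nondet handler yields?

Step-by-step:
ask @ H1 ⇒ 5
throw(4) @ H0 caught ⇒ 30
H1 returns 30
H2 returns (30, 9)
H3 returns [(30, 9)]
= [(30, 9)]

Answer: 1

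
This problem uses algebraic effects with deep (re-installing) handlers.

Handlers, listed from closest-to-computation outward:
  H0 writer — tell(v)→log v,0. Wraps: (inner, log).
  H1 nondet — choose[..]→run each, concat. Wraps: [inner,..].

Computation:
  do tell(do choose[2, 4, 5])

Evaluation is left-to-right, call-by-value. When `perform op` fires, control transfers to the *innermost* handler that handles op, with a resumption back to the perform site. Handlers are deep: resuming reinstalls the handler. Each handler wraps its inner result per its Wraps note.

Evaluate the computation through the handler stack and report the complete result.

Evaluation trace:
choose[2, 4, 5] @ H1
  branch[0] choose=2:
    tell(2) @ H0 ⇒ log+=2
    H0 returns (0, (2))
    H1 returns [(0, (2))]
  branch[1] choose=4:
    tell(4) @ H0 ⇒ log+=4
    H0 returns (0, (4))
    H1 returns [(0, (4))]
  branch[2] choose=5:
    tell(5) @ H0 ⇒ log+=5
    H0 returns (0, (5))
    H1 returns [(0, (5))]
= [(0, (2)), (0, (4)), (0, (5))]

Answer: [(0, (2)), (0, (4)), (0, (5))]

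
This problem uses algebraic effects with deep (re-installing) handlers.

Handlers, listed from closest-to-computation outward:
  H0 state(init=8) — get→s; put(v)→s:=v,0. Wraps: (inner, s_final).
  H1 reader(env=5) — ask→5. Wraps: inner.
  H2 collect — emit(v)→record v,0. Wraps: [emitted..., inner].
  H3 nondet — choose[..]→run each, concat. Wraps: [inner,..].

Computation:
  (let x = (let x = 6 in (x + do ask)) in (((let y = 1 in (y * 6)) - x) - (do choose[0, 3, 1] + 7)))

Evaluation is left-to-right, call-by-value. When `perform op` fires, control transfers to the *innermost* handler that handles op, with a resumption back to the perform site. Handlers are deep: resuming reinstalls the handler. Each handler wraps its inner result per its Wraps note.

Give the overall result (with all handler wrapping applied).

Answer: [[(-12, 8)], [(-15, 8)], [(-13, 8)]]

Step-by-step:
ask @ H1 ⇒ 5
choose[0, 3, 1] @ H3
  branch[0] choose=0:
    H0 returns (-12, 8)
    H1 returns (-12, 8)
    H2 returns [(-12, 8)]
    H3 returns [[(-12, 8)]]
  branch[1] choose=3:
    H0 returns (-15, 8)
    H1 returns (-15, 8)
    H2 returns [(-15, 8)]
    H3 returns [[(-15, 8)]]
  branch[2] choose=1:
    H0 returns (-13, 8)
    H1 returns (-13, 8)
    H2 returns [(-13, 8)]
    H3 returns [[(-13, 8)]]
= [[(-12, 8)], [(-15, 8)], [(-13, 8)]]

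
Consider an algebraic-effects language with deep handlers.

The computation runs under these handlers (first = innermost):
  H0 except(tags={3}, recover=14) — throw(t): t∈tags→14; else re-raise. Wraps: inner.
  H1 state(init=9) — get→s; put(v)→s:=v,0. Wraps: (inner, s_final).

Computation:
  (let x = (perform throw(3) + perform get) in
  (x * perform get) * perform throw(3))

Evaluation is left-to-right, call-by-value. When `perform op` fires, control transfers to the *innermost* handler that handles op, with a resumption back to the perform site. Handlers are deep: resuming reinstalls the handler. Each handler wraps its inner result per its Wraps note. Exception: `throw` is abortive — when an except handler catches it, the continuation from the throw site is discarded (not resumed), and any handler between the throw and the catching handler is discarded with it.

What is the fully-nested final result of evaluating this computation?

Answer: (14, 9)

Evaluation trace:
throw(3) @ H0 caught ⇒ 14
H1 returns (14, 9)
= (14, 9)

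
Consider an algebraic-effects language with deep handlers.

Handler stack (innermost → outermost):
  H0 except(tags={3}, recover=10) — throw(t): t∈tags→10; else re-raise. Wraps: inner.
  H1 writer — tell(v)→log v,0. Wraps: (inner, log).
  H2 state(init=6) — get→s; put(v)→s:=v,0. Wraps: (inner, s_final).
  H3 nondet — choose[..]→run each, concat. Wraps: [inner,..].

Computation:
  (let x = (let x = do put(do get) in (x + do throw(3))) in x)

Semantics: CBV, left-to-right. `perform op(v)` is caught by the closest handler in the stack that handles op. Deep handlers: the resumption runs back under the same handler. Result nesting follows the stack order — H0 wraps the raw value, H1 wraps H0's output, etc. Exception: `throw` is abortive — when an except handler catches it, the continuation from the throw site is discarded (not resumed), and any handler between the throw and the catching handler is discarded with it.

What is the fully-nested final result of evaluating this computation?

Working:
get @ H2 ⇒ 6
put(6) @ H2 ⇒ s:=6
throw(3) @ H0 caught ⇒ 10
H1 returns (10, ())
H2 returns ((10, ()), 6)
H3 returns [((10, ()), 6)]
= [((10, ()), 6)]

Answer: [((10, ()), 6)]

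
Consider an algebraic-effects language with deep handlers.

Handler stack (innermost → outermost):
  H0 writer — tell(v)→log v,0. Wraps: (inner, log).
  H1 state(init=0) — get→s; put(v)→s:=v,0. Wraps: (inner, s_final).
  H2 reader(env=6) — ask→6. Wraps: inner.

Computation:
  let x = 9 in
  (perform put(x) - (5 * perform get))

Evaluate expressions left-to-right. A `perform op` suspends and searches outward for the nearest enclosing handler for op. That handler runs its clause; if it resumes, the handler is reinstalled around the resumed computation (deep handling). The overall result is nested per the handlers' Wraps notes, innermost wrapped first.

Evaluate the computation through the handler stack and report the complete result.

Answer: ((-45, ()), 9)

Step-by-step:
put(9) @ H1 ⇒ s:=9
get @ H1 ⇒ 9
H0 returns (-45, ())
H1 returns ((-45, ()), 9)
H2 returns ((-45, ()), 9)
= ((-45, ()), 9)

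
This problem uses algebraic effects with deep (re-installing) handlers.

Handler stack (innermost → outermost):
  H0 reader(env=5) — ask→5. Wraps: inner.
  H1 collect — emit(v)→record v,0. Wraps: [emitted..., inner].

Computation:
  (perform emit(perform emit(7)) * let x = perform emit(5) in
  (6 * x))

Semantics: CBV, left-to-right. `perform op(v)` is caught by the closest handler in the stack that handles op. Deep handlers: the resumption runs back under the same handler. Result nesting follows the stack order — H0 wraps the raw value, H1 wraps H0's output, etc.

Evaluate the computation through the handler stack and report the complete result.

Answer: [7, 0, 5, 0]

Step-by-step:
emit(7) @ H1 ⇒ out+=7
emit(0) @ H1 ⇒ out+=0
emit(5) @ H1 ⇒ out+=5
H0 returns 0
H1 returns [7, 0, 5, 0]
= [7, 0, 5, 0]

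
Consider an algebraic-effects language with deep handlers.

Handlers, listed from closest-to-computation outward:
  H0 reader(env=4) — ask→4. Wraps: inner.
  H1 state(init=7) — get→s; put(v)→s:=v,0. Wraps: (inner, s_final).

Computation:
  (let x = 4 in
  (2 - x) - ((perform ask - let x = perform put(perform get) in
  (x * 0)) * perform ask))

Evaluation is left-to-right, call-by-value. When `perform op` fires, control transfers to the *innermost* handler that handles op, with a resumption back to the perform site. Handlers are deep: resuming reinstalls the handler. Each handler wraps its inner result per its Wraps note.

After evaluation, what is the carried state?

Working:
ask @ H0 ⇒ 4
get @ H1 ⇒ 7
put(7) @ H1 ⇒ s:=7
ask @ H0 ⇒ 4
H0 returns -18
H1 returns (-18, 7)
= (-18, 7)

Answer: 7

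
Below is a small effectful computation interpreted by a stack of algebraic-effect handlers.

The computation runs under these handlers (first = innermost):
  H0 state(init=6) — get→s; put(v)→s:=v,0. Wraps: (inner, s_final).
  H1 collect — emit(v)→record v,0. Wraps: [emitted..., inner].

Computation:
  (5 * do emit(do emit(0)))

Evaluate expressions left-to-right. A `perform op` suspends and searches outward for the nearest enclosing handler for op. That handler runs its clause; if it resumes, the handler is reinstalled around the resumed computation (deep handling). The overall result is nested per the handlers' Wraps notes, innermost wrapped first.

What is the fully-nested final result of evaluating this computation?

Answer: [0, 0, (0, 6)]

Working:
emit(0) @ H1 ⇒ out+=0
emit(0) @ H1 ⇒ out+=0
H0 returns (0, 6)
H1 returns [0, 0, (0, 6)]
= [0, 0, (0, 6)]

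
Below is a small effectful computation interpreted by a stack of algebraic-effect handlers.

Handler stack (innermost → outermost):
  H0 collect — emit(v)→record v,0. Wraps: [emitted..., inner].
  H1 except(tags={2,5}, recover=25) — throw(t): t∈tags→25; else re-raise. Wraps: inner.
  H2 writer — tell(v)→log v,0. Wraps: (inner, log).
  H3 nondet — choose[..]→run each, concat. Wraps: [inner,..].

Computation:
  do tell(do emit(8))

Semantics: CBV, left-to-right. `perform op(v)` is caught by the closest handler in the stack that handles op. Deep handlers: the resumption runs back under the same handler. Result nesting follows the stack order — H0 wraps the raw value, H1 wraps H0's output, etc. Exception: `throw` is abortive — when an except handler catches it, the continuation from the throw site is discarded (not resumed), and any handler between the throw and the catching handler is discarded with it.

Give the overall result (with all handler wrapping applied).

Working:
emit(8) @ H0 ⇒ out+=8
tell(0) @ H2 ⇒ log+=0
H0 returns [8, 0]
H1 returns [8, 0]
H2 returns ([8, 0], (0))
H3 returns [([8, 0], (0))]
= [([8, 0], (0))]

Answer: [([8, 0], (0))]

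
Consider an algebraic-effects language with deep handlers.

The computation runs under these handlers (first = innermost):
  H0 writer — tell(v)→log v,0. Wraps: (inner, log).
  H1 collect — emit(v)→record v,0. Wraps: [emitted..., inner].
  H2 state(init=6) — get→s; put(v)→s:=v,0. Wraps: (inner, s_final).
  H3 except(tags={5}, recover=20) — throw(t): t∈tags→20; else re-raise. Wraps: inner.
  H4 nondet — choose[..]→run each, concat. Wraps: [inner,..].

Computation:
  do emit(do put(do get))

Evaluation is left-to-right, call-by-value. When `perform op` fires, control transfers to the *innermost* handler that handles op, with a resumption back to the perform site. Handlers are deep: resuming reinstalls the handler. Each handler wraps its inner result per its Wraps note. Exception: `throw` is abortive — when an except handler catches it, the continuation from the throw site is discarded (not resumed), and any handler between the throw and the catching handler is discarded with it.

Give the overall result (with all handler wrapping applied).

Answer: [([0, (0, ())], 6)]

Evaluation trace:
get @ H2 ⇒ 6
put(6) @ H2 ⇒ s:=6
emit(0) @ H1 ⇒ out+=0
H0 returns (0, ())
H1 returns [0, (0, ())]
H2 returns ([0, (0, ())], 6)
H3 returns ([0, (0, ())], 6)
H4 returns [([0, (0, ())], 6)]
= [([0, (0, ())], 6)]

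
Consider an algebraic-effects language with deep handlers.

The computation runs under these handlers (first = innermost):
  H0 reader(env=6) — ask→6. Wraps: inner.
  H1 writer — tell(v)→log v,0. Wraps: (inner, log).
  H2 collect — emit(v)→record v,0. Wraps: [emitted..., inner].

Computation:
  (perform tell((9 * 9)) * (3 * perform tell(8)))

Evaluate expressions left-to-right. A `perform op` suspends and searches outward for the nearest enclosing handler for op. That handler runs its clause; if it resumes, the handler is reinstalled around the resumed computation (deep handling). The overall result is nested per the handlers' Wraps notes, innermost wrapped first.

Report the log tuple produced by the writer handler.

Answer: (81, 8)

Step-by-step:
tell(81) @ H1 ⇒ log+=81
tell(8) @ H1 ⇒ log+=8
H0 returns 0
H1 returns (0, (81, 8))
H2 returns [(0, (81, 8))]
= [(0, (81, 8))]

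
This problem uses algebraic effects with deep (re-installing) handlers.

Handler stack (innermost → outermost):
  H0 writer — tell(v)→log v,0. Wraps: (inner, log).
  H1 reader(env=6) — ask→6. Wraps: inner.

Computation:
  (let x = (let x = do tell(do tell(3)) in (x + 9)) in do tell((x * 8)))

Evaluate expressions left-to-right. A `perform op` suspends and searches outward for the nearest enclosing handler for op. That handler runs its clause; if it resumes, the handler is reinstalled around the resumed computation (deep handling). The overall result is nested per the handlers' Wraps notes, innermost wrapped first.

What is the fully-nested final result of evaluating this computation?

Answer: (0, (3, 0, 72))

Step-by-step:
tell(3) @ H0 ⇒ log+=3
tell(0) @ H0 ⇒ log+=0
tell(72) @ H0 ⇒ log+=72
H0 returns (0, (3, 0, 72))
H1 returns (0, (3, 0, 72))
= (0, (3, 0, 72))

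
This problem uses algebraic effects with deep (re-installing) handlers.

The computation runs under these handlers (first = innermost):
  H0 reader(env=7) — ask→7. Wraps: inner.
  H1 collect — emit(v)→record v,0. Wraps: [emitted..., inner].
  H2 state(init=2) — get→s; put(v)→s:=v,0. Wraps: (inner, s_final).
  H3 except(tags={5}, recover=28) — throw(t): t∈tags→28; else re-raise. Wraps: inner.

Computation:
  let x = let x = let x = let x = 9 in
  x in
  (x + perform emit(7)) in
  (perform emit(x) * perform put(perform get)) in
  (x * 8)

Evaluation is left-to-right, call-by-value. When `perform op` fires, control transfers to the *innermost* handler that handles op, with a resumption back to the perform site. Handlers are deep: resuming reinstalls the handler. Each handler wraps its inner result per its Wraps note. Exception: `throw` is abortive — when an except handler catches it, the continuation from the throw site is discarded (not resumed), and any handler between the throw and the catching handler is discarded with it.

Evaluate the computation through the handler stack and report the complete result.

Evaluation trace:
emit(7) @ H1 ⇒ out+=7
emit(9) @ H1 ⇒ out+=9
get @ H2 ⇒ 2
put(2) @ H2 ⇒ s:=2
H0 returns 0
H1 returns [7, 9, 0]
H2 returns ([7, 9, 0], 2)
H3 returns ([7, 9, 0], 2)
= ([7, 9, 0], 2)

Answer: ([7, 9, 0], 2)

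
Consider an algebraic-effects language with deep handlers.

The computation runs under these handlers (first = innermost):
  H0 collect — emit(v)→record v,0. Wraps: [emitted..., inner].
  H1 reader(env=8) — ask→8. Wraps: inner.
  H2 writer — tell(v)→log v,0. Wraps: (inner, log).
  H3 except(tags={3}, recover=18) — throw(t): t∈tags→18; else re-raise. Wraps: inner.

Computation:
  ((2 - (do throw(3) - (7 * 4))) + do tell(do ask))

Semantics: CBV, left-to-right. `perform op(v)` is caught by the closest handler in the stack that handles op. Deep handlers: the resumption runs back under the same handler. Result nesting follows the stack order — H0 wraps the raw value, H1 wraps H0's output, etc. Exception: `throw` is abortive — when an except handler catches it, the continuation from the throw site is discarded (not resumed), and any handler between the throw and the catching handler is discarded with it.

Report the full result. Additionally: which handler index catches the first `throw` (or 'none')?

Answer: 18 ; first throw caught by: H3

Working:
throw(3) @ H3 caught ⇒ 18
= 18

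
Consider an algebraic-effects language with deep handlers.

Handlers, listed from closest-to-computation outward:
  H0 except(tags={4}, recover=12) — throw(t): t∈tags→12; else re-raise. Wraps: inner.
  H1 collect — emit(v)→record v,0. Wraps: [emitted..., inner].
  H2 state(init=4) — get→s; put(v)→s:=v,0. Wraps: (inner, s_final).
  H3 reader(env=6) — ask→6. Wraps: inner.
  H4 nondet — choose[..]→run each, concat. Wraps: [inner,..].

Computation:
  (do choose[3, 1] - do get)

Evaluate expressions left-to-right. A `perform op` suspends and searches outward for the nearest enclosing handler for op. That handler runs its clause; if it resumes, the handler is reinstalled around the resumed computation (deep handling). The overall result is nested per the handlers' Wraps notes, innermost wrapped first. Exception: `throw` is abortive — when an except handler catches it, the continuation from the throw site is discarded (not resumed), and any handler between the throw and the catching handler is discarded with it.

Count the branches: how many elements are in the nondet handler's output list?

Answer: 2

Working:
choose[3, 1] @ H4
  branch[0] choose=3:
    get @ H2 ⇒ 4
    H0 returns -1
    H1 returns [-1]
    H2 returns ([-1], 4)
    H3 returns ([-1], 4)
    H4 returns [([-1], 4)]
  branch[1] choose=1:
    get @ H2 ⇒ 4
    H0 returns -3
    H1 returns [-3]
    H2 returns ([-3], 4)
    H3 returns ([-3], 4)
    H4 returns [([-3], 4)]
= [([-1], 4), ([-3], 4)]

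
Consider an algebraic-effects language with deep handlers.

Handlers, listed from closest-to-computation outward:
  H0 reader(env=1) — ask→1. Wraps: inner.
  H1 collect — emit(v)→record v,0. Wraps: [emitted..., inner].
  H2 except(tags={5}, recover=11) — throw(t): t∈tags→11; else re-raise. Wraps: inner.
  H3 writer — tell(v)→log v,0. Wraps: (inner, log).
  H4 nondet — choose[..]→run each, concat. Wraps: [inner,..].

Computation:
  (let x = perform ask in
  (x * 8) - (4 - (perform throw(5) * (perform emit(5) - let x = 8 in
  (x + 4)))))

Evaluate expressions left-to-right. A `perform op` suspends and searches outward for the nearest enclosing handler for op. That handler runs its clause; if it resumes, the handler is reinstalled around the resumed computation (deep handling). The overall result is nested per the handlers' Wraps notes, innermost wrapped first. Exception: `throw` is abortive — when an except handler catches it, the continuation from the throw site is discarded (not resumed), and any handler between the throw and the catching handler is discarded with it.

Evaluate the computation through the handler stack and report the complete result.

Step-by-step:
ask @ H0 ⇒ 1
throw(5) @ H2 caught ⇒ 11
H3 returns (11, ())
H4 returns [(11, ())]
= [(11, ())]

Answer: [(11, ())]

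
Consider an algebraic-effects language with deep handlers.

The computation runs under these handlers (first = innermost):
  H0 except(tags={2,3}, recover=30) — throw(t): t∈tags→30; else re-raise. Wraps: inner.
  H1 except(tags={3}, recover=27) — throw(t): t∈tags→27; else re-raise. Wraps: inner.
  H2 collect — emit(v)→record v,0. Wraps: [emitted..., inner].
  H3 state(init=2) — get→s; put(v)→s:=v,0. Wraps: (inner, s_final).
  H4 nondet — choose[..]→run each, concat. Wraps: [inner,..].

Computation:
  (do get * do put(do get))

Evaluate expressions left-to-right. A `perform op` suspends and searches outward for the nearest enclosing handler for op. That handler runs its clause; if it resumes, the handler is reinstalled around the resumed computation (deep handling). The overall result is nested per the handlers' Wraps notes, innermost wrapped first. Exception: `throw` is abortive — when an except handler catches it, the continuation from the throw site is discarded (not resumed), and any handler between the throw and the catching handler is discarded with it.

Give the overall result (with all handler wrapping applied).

Working:
get @ H3 ⇒ 2
get @ H3 ⇒ 2
put(2) @ H3 ⇒ s:=2
H0 returns 0
H1 returns 0
H2 returns [0]
H3 returns ([0], 2)
H4 returns [([0], 2)]
= [([0], 2)]

Answer: [([0], 2)]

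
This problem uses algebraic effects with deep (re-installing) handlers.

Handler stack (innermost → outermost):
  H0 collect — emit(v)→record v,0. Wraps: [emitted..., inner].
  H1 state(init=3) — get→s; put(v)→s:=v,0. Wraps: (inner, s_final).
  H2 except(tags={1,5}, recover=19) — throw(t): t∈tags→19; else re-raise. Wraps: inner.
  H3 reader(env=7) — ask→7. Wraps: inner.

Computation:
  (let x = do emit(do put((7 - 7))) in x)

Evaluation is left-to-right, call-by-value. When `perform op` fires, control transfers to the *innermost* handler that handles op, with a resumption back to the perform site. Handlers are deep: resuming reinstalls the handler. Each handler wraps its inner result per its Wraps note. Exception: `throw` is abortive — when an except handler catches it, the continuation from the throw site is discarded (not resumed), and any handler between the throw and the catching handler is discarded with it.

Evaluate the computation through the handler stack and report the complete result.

Evaluation trace:
put(0) @ H1 ⇒ s:=0
emit(0) @ H0 ⇒ out+=0
H0 returns [0, 0]
H1 returns ([0, 0], 0)
H2 returns ([0, 0], 0)
H3 returns ([0, 0], 0)
= ([0, 0], 0)

Answer: ([0, 0], 0)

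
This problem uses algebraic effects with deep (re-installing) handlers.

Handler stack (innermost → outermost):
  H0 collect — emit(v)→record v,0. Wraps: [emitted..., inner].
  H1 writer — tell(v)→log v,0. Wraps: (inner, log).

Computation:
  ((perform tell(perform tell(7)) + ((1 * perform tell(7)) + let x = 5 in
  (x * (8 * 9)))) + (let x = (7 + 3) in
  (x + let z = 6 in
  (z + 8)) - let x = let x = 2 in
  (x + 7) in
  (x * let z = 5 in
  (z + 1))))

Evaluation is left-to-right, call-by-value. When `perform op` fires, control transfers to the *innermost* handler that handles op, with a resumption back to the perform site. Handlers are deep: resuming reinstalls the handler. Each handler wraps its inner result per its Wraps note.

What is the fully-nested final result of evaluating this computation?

Step-by-step:
tell(7) @ H1 ⇒ log+=7
tell(0) @ H1 ⇒ log+=0
tell(7) @ H1 ⇒ log+=7
H0 returns [330]
H1 returns ([330], (7, 0, 7))
= ([330], (7, 0, 7))

Answer: ([330], (7, 0, 7))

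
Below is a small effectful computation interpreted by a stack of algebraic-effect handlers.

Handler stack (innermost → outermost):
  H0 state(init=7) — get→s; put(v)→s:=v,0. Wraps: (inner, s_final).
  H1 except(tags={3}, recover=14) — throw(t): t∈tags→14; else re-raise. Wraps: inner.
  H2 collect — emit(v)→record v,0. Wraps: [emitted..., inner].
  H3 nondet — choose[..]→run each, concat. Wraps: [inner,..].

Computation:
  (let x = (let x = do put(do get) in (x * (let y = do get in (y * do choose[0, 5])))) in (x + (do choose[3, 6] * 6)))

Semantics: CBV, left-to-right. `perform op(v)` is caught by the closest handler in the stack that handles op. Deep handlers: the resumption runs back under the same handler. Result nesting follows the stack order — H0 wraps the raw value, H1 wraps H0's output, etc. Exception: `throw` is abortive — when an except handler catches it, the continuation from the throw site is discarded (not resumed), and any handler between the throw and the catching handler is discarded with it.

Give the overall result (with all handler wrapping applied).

Answer: [[(18, 7)], [(36, 7)], [(18, 7)], [(36, 7)]]

Step-by-step:
get @ H0 ⇒ 7
put(7) @ H0 ⇒ s:=7
get @ H0 ⇒ 7
choose[0, 5] @ H3
  branch[0] choose=0:
    choose[3, 6] @ H3
      branch[0] choose=3:
        H0 returns (18, 7)
        H1 returns (18, 7)
        H2 returns [(18, 7)]
        H3 returns [[(18, 7)]]
      branch[1] choose=6:
        H0 returns (36, 7)
        H1 returns (36, 7)
        H2 returns [(36, 7)]
        H3 returns [[(36, 7)]]
  branch[1] choose=5:
    choose[3, 6] @ H3
      branch[0] choose=3:
        H0 returns (18, 7)
        H1 returns (18, 7)
        H2 returns [(18, 7)]
        H3 returns [[(18, 7)]]
      branch[1] choose=6:
        H0 returns (36, 7)
        H1 returns (36, 7)
        H2 returns [(36, 7)]
        H3 returns [[(36, 7)]]
= [[(18, 7)], [(36, 7)], [(18, 7)], [(36, 7)]]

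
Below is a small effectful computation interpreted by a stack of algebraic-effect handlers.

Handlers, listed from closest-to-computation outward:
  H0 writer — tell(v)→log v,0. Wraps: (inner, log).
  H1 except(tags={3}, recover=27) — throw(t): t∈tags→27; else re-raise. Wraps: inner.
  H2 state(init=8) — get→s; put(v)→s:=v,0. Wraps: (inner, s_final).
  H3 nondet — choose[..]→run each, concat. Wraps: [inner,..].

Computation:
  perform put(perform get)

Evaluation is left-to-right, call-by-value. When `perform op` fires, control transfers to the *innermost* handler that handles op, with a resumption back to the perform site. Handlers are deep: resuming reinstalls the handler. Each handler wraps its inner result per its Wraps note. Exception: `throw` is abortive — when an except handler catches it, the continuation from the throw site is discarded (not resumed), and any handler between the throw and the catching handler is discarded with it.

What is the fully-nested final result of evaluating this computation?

Answer: [((0, ()), 8)]

Working:
get @ H2 ⇒ 8
put(8) @ H2 ⇒ s:=8
H0 returns (0, ())
H1 returns (0, ())
H2 returns ((0, ()), 8)
H3 returns [((0, ()), 8)]
= [((0, ()), 8)]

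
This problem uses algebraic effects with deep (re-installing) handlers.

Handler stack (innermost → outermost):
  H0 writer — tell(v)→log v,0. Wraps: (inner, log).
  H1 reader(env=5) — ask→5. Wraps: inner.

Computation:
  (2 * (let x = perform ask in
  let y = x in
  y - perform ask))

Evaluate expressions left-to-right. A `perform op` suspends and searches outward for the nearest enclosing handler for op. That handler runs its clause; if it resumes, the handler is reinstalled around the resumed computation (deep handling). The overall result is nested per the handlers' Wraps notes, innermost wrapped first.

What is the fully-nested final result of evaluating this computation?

Working:
ask @ H1 ⇒ 5
ask @ H1 ⇒ 5
H0 returns (0, ())
H1 returns (0, ())
= (0, ())

Answer: (0, ())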